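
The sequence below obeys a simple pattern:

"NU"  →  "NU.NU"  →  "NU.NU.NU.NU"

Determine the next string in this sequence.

s(k+1) = s(k)·.·s(k) — each term doubles the last with '.' between the halves.
So the next term is two copies of NU.NU.NU.NU with '.' between the halves.

NU.NU.NU.NU.NU.NU.NU.NU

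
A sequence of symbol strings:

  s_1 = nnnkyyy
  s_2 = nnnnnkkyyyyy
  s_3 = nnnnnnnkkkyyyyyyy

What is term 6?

nnnnnnnnnnnnnkkkkkkyyyyyyyyyyyyy

Reading off run lengths: n runs 3, 5, 7; k runs 1, 2, 3; y runs 3, 5, 7 — each is linear in n (n = 1, 2, …).
At n = 6 the blocks have lengths 13, 6, 13.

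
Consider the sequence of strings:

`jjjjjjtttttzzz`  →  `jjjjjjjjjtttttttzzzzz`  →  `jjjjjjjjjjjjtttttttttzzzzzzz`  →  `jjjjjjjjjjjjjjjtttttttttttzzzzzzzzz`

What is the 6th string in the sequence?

jjjjjjjjjjjjjjjjjjjjjtttttttttttttttzzzzzzzzzzzzz

Term n consists of 3n j's, followed by 2n+1 t's, followed by 2n-1 z's, where the shown terms are n = 2, 3, 4, 5.
For term 6, n = 7, so the run lengths are 21, 15, 13.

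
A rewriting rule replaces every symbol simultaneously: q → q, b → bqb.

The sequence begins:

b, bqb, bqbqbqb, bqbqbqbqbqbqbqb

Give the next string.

Rewriting the 15 symbols of bqbqbqbqbqbqbqb one by one yields bqb q bqb q bqb q bqb q bqb q bqb q bqb q bqb; concatenated:

bqbqbqbqbqbqbqbqbqbqbqbqbqbqbqb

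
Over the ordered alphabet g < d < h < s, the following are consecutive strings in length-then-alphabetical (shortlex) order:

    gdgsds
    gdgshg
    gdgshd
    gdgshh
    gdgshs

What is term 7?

Advancing 2 positions from gdgshs through gdgshs → gdgssg reaches term 7.

gdgssd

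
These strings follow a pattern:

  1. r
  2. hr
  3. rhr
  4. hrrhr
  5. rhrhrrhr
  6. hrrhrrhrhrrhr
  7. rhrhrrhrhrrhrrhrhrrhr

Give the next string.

hrrhrrhrhrrhrrhrhrrhrhrrhrrhrhrrhr

From term 3 onward, concatenate the second-to-last term with the last: r·hr = rhr, hr·rhr = hrrhr, …
So term 8 is hrrhrrhrhrrhr·rhrhrrhrhrrhrrhrhrrhr.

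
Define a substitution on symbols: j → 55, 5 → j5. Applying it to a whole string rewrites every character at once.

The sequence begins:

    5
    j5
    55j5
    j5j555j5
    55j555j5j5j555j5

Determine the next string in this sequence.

Replace each of the 16 characters of 55j555j5j5j555j5 in place — j5 j5 55 j5 j5 j5 55 j5 55 j5 55 j5 j5 j5 55 j5 — and concatenate.

j5j555j5j5j555j555j555j5j5j555j5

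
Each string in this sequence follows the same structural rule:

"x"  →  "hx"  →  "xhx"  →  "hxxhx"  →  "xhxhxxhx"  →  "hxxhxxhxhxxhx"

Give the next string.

xhxhxxhxhxxhxxhxhxxhx

Each term (from the third on) is the two preceding terms concatenated in order: term 3 = x·hx = xhx.
The next term joins xhxhxxhx and hxxhxxhxhxxhx.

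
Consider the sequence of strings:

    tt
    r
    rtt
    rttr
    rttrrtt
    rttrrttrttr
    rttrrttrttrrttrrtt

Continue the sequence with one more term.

rttrrttrttrrttrrttrttrrttrttr

Each term (from the third on) is the previous term followed by the one before it: term 3 = r·tt = rtt.
So term 8 is rttrrttrttrrttrrtt·rttrrttrttr.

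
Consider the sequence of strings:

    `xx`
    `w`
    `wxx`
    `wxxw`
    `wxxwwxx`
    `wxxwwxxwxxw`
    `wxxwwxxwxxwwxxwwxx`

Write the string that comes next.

This is a Fibonacci-style word recurrence s(k) = s(k−1)·s(k−2): e.g. w·xx = wxx.
The next term joins wxxwwxxwxxwwxxwwxx and wxxwwxxwxxw.

wxxwwxxwxxwwxxwwxxwxxwwxxwxxw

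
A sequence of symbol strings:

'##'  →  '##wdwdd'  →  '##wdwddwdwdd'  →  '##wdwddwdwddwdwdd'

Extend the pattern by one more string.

Each term is the previous one with wdwdd appended.
One more step from ##wdwddwdwddwdwdd gives the answer.

##wdwddwdwddwdwddwdwdd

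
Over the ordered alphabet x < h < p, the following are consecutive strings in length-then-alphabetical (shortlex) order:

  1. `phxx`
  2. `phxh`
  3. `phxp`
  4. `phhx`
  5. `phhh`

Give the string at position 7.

phpx

Advancing 2 positions from phhh through phhh → phhp reaches term 7.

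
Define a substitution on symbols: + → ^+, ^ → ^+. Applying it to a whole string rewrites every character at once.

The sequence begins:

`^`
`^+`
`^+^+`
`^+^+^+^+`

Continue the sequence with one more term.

Rewriting each symbol of ^+^+^+^+: ^→^+, +→^+, ^→^+, +→^+, ^→^+, +→^+, ^→^+, +→^+, which concatenates to ^+ ^+ ^+ ^+ ^+ ^+ ^+ ^+.

^+^+^+^+^+^+^+^+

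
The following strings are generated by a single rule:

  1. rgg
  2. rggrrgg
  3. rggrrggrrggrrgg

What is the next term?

rggrrggrrggrrggrrggrrggrrggrrgg

Each string is two copies of the previous one joined by 'r'.
One more doubling of rggrrggrrggrrgg gives the answer.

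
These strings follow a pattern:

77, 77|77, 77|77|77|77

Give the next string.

77|77|77|77|77|77|77|77

Each string is two copies of the previous one joined by '|'.
So the next term is two copies of 77|77|77|77 with '|' between the halves.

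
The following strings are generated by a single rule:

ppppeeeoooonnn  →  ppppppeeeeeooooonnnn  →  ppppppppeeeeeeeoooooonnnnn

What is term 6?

Term n consists of 2n p's, followed by 2n-1 e's, followed by n+2 o's, followed by n+1 n's, where the shown terms are n = 2, 3, 4.
Setting n = 7 gives 14, 13, 9, 8 characters in each block.

ppppppppppppppeeeeeeeeeeeeeooooooooonnnnnnnn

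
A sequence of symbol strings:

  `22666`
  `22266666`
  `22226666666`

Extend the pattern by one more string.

The n-th term is n 2's then 2n-1 6's, where the shown terms are n = 2, 3, 4.
Setting n = 5 gives 5, 9 characters in each block.

22222666666666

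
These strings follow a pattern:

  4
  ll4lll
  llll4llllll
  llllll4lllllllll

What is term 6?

Each term wraps the previous one in ll on the left and lll on the right.
From llllll4lllllllll, 2 further steps: llllll4lllllllll → llllllll4llllllllllll → (answer).

llllllllll4lllllllllllllll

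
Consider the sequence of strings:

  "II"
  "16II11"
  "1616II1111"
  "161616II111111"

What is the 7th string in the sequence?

s(k+1) = 16·s(k)·11, so each term gains 16 as a prefix and 11 as a suffix.
From 161616II111111, 3 further steps: 161616II111111 → 16161616II11111111 → 1616161616II1111111111 → (answer).

161616161616II111111111111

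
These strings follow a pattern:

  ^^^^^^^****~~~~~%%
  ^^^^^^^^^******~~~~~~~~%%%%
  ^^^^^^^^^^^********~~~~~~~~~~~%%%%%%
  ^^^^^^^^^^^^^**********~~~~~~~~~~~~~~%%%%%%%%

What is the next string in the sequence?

Reading off run lengths: ^ runs 7, 9, 11, 13; * runs 4, 6, 8, 10; ~ runs 5, 8, 11, 14; % runs 2, 4, 6, 8 — each is linear in n, where the shown terms are n = 2, 3, 4, 5.
At n = 6 the blocks have lengths 15, 12, 17, 10.

^^^^^^^^^^^^^^^************~~~~~~~~~~~~~~~~~%%%%%%%%%%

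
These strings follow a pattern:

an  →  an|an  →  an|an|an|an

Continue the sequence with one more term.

Every step duplicates the string with '|' between the halves.
One more doubling of an|an|an|an gives the answer.

an|an|an|an|an|an|an|an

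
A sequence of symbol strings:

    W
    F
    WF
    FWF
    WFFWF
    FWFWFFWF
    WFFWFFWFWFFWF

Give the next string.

Each term (from the third on) is the two preceding terms concatenated in order: term 3 = W·F = WF.
Continuing: FWFWFFWF · WFFWFFWFWFFWF gives term 8.

FWFWFFWFWFFWFFWFWFFWF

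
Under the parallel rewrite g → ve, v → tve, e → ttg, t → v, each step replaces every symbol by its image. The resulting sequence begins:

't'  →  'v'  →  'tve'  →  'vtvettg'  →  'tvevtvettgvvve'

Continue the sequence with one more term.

Applying the rule to each of the 14 symbols of tvevtvettgvvve gives the pieces v tve ttg tve v tve ttg v v ve tve tve tve ttg, which concatenate to the answer.

vtvettgtvevtvettgvvvetvetvetvettg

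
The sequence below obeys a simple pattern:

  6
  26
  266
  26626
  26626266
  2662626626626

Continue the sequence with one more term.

From term 3 onward, concatenate the last term with the second-to-last: 26·6 = 266, 266·26 = 26626, …
So term 7 is 2662626626626·26626266.

266262662662626626266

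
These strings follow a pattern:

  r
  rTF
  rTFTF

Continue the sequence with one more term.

Every step adds TF to the end: s(k+1) = s(k)·TF.
One more step from rTFTF gives the answer.

rTFTFTF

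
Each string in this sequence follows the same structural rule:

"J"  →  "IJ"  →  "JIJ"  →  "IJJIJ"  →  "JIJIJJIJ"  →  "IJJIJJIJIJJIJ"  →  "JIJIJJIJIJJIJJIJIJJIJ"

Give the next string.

Each term (from the third on) is the two preceding terms concatenated in order: term 3 = J·IJ = JIJ.
So term 8 is IJJIJJIJIJJIJ·JIJIJJIJIJJIJJIJIJJIJ.

IJJIJJIJIJJIJJIJIJJIJIJJIJJIJIJJIJ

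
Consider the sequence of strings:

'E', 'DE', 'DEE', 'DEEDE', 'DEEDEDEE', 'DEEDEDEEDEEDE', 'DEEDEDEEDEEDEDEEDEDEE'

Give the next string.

Each term (from the third on) is the previous term followed by the one before it: term 3 = DE·E = DEE.
So term 8 is DEEDEDEEDEEDEDEEDEDEE·DEEDEDEEDEEDE.

DEEDEDEEDEEDEDEEDEDEEDEEDEDEEDEEDE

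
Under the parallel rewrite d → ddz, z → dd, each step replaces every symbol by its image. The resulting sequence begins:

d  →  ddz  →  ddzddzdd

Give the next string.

ddzddzddddzddzddddzddz

Apply φ to ddzddzdd symbol by symbol: d→ddz, d→ddz, z→dd, d→ddz, d→ddz, z→dd, d→ddz, d→ddz; joined: ddz ddz dd ddz ddz dd ddz ddz.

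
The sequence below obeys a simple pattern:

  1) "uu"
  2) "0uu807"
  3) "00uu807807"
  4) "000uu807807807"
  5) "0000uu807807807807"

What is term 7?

000000uu807807807807807807

Each term wraps the previous one in 0 on the left and 807 on the right.
From 0000uu807807807807, 2 further steps: 0000uu807807807807 → 00000uu807807807807807 → (answer).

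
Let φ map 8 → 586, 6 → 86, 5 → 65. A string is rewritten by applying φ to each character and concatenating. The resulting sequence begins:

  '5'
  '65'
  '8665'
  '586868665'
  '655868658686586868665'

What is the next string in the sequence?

Rewriting the 21 symbols of 655868658686586868665 one by one yields 86 65 65 586 86 586 86 65 586 86 586 86 65 586 86 586 86 586 86 86 65; concatenated:

8665655868658686655868658686655868658686586868665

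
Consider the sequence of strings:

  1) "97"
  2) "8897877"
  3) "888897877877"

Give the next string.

Each term wraps the previous one in 88 on the left and 877 on the right.
Applying this once more to 888897877877:

88888897877877877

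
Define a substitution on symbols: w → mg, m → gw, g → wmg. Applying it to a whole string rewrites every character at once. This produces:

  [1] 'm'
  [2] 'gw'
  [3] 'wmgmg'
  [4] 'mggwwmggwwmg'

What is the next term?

gwwmgwmgmgmggwwmgwmgmgmggwwmg

Expanding mggwwmggwwmg: m→gw, g→wmg, g→wmg, w→mg, w→mg, m→gw, g→wmg, g→wmg, w→mg, w→mg, m→gw, g→wmg. Concatenated: gw wmg wmg mg mg gw wmg wmg mg mg gw wmg.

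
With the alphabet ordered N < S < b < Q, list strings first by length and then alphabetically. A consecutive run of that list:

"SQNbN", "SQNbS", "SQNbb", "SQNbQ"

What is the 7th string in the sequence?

SQNQb

Continuing the enumeration 3 steps past SQNbQ: SQNbQ → SQNQN → SQNQS → (answer).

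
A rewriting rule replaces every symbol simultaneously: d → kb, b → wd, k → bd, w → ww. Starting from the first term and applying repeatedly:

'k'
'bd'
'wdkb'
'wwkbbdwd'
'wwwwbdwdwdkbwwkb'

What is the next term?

Rewriting the 16 symbols of wwwwbdwdwdkbwwkb one by one yields ww ww ww ww wd kb ww kb ww kb bd wd ww ww bd wd; concatenated:

wwwwwwwwwdkbwwkbwwkbbdwdwwwwbdwd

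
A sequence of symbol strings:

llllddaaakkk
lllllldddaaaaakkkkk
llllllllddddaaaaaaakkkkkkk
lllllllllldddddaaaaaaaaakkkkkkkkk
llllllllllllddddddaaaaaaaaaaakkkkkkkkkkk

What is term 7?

llllllllllllllllddddddddaaaaaaaaaaaaaaakkkkkkkkkkkkkkk

Reading off run lengths: l runs 4, 6, 8, 10, 12; d runs 2, 3, 4, 5, 6; a runs 3, 5, 7, 9, 11; k runs 3, 5, 7, 9, 11 — each is linear in n (n = 1, 2, …).
For term 7, n = 7, so the run lengths are 16, 8, 15, 15.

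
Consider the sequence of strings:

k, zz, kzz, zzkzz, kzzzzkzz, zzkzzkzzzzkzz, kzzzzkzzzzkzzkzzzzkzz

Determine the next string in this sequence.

zzkzzkzzzzkzzkzzzzkzzzzkzzkzzzzkzz

This is a Fibonacci-style word recurrence s(k) = s(k−2)·s(k−1): e.g. k·zz = kzz.
Continuing: zzkzzkzzzzkzz · kzzzzkzzzzkzzkzzzzkzz gives term 8.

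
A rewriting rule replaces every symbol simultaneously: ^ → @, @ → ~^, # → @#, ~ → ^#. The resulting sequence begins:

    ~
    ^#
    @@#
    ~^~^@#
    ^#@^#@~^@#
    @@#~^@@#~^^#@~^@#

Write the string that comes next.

~^~^@#^#@~^~^@#^#@@@#~^^#@~^@#

Replace each of the 17 characters of @@#~^@@#~^^#@~^@# in place — ~^ ~^ @# ^# @ ~^ ~^ @# ^# @ @ @# ~^ ^# @ ~^ @# — and concatenate.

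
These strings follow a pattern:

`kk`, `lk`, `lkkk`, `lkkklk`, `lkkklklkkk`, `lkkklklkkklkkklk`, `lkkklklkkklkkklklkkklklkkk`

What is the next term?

lkkklklkkklkkklklkkklklkkklkkklklkkklkkklk

From term 3 onward, concatenate the last term with the second-to-last: lk·kk = lkkk, lkkk·lk = lkkklk, …
Continuing: lkkklklkkklkkklklkkklklkkk · lkkklklkkklkkklk gives term 8.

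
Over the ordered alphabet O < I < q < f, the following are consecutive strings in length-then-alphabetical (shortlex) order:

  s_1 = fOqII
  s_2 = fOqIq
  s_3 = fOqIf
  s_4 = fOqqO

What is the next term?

fOqqI

The successor of fOqqO increments the rightmost position that isn't already f and resets every position after it to O.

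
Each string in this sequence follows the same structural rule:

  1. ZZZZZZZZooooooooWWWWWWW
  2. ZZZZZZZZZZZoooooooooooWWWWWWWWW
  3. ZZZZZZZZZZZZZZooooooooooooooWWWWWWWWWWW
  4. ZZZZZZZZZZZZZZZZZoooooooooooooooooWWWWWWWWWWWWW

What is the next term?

ZZZZZZZZZZZZZZZZZZZZooooooooooooooooooooWWWWWWWWWWWWWWW

The n-th term is 3n+2 Z's then 3n+2 o's then 2n+3 W's, where the shown terms are n = 2, 3, 4, 5.
Setting n = 6 gives 20, 20, 15 characters in each block.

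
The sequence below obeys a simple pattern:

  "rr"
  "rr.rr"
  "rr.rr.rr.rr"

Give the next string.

s(k+1) = s(k)·.·s(k) — each term doubles the last with '.' between the halves.
Doubling rr.rr.rr.rr with '.' between the halves:

rr.rr.rr.rr.rr.rr.rr.rr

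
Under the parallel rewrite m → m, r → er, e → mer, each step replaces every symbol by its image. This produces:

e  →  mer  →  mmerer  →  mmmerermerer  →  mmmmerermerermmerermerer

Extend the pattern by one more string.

Applying the rule to each of the 24 symbols of mmmmerermerermmerermerer gives the pieces m m m m mer er mer er m mer er mer er m m mer er mer er m mer er mer er, which concatenate to the answer.

mmmmmerermerermmerermerermmmerermerermmerermerer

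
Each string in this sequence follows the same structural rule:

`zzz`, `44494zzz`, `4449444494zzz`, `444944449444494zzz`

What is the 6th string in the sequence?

Each term is the previous one with 44494 prepended.
From 444944449444494zzz, 2 further steps: 444944449444494zzz → 44494444944449444494zzz → (answer).

4449444494444944449444494zzz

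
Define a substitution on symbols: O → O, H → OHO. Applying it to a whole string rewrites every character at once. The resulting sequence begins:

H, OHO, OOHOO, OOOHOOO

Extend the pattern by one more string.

Apply φ to OOOHOOO symbol by symbol: O→O, O→O, O→O, H→OHO, O→O, O→O, O→O; joined: O O O OHO O O O.

OOOOHOOOO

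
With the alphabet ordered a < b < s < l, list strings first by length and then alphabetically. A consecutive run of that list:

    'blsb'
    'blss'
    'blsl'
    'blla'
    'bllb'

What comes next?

blls

Treat bllb as a base-4 numeral over the given alphabet and add one, carrying through any trailing l's.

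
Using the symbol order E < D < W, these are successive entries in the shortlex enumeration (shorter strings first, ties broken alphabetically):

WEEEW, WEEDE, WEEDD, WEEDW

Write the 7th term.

Continuing the enumeration 3 steps past WEEDW: WEEDW → WEEWE → WEEWD → (answer).

WEEWW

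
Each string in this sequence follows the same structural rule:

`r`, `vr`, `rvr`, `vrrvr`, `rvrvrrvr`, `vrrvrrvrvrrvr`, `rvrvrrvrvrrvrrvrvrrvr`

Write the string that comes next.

From term 3 onward, concatenate the second-to-last term with the last: r·vr = rvr, vr·rvr = vrrvr, …
The next term joins vrrvrrvrvrrvr and rvrvrrvrvrrvrrvrvrrvr.

vrrvrrvrvrrvrrvrvrrvrvrrvrrvrvrrvr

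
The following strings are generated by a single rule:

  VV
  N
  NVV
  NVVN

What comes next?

NVVNNVV

From term 3 onward, concatenate the last term with the second-to-last: N·VV = NVV, NVV·N = NVVN, …
The next term joins NVVN and NVV.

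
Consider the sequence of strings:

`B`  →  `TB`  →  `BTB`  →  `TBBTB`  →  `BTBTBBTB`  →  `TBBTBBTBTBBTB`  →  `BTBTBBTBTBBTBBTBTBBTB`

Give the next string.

Each term (from the third on) is the two preceding terms concatenated in order: term 3 = B·TB = BTB.
Continuing: TBBTBBTBTBBTB · BTBTBBTBTBBTBBTBTBBTB gives term 8.

TBBTBBTBTBBTBBTBTBBTBTBBTBBTBTBBTB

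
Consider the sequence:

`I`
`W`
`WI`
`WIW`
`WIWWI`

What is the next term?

WIWWIWIW

Each term (from the third on) is the previous term followed by the one before it: term 3 = W·I = WI.
Continuing: WIWWI · WIW gives term 6.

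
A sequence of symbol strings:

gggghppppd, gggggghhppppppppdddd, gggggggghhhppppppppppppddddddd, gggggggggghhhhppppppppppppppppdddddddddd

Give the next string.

gggggggggggghhhhhppppppppppppppppppppddddddddddddd

Term n consists of 2n+2 g's, followed by n h's, followed by 4n p's, followed by 3n-2 d's (n = 1, 2, …).
For the next term, n = 5, so the run lengths are 12, 5, 20, 13.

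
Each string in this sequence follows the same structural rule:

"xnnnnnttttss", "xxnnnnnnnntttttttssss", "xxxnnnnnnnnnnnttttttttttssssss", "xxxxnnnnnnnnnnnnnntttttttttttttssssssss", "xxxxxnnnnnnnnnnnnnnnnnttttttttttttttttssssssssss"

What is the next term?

The n-th term is n x's then 3n+2 n's then 3n+1 t's then 2n s's (n = 1, 2, …).
At n = 6 the blocks have lengths 6, 20, 19, 12.

xxxxxxnnnnnnnnnnnnnnnnnnnntttttttttttttttttttssssssssssss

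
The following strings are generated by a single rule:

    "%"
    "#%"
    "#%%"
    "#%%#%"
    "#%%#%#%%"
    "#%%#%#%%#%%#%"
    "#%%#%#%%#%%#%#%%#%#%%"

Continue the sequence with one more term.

This is a Fibonacci-style word recurrence s(k) = s(k−1)·s(k−2): e.g. #%·% = #%%.
So term 8 is #%%#%#%%#%%#%#%%#%#%%·#%%#%#%%#%%#%.

#%%#%#%%#%%#%#%%#%#%%#%%#%#%%#%%#%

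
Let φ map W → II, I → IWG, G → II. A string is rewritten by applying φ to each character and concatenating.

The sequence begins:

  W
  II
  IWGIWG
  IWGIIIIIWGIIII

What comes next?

Applying the rule to each of the 14 symbols of IWGIIIIIWGIIII gives the pieces IWG II II IWG IWG IWG IWG IWG II II IWG IWG IWG IWG, which concatenate to the answer.

IWGIIIIIWGIWGIWGIWGIWGIIIIIWGIWGIWGIWG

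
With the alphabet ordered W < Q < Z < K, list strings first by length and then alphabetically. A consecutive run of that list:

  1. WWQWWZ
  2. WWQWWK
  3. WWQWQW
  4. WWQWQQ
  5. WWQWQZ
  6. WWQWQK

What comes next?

The successor of WWQWQK increments the rightmost position that isn't already K and resets every position after it to W.

WWQWZW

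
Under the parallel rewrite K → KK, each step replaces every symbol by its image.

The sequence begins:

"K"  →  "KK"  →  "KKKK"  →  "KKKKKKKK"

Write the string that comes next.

Rewriting each symbol of KKKKKKKK: K→KK, K→KK, K→KK, K→KK, K→KK, K→KK, K→KK, K→KK, which concatenates to KK KK KK KK KK KK KK KK.

KKKKKKKKKKKKKKKK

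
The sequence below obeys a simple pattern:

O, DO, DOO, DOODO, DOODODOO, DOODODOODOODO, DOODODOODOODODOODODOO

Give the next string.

DOODODOODOODODOODODOODOODODOODOODO

This is a Fibonacci-style word recurrence s(k) = s(k−1)·s(k−2): e.g. DO·O = DOO.
So term 8 is DOODODOODOODODOODODOO·DOODODOODOODO.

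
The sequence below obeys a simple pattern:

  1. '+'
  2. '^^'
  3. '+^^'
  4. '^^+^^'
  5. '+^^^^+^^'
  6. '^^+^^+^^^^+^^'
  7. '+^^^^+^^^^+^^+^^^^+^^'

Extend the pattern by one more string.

^^+^^+^^^^+^^+^^^^+^^^^+^^+^^^^+^^

From term 3 onward, concatenate the second-to-last term with the last: +·^^ = +^^, ^^·+^^ = ^^+^^, …
So term 8 is ^^+^^+^^^^+^^·+^^^^+^^^^+^^+^^^^+^^.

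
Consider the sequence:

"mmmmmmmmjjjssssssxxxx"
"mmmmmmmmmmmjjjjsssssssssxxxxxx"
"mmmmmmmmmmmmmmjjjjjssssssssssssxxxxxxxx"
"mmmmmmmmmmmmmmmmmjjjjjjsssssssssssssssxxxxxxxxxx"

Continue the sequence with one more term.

mmmmmmmmmmmmmmmmmmmmjjjjjjjssssssssssssssssssxxxxxxxxxxxx

The n-th term is 3n+2 m's then n+1 j's then 3n s's then 2n x's, where the shown terms are n = 2, 3, 4, 5.
At n = 6 the blocks have lengths 20, 7, 18, 12.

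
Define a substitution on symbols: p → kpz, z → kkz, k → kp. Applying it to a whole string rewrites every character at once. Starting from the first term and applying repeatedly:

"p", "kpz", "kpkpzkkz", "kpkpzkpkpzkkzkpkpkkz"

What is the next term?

kpkpzkpkpzkkzkpkpzkpkpzkkzkpkpkkzkpkpzkpkpzkpkpkkz

Applying the rule to each of the 20 symbols of kpkpzkpkpzkkzkpkpkkz gives the pieces kp kpz kp kpz kkz kp kpz kp kpz kkz kp kp kkz kp kpz kp kpz kp kp kkz, which concatenate to the answer.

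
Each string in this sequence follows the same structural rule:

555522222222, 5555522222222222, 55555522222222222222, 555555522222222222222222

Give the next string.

5555555522222222222222222222

Reading off run lengths: 5 runs 4, 5, 6, 7; 2 runs 8, 11, 14, 17 — each is linear in n, where the shown terms are n = 2, 3, 4, 5.
Setting n = 6 gives 8, 20 characters in each block.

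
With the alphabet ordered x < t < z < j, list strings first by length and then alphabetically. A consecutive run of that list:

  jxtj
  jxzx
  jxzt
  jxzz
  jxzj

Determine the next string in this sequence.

jxjx

Find the rightmost character of jxzj below j, bump it to the next letter, and reset everything to its right to x.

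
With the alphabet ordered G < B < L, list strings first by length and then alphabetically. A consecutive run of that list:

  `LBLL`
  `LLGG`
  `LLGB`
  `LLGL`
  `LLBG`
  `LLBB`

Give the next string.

LLBL

The successor of LLBB increments the rightmost position that isn't already L and resets every position after it to G.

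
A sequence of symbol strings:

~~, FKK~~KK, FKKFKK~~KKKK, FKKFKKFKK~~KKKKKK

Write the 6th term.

s(k+1) = FKK·s(k)·KK, so each term gains FKK as a prefix and KK as a suffix.
From FKKFKKFKK~~KKKKKK, 2 further steps: FKKFKKFKK~~KKKKKK → FKKFKKFKKFKK~~KKKKKKKK → (answer).

FKKFKKFKKFKKFKK~~KKKKKKKKKK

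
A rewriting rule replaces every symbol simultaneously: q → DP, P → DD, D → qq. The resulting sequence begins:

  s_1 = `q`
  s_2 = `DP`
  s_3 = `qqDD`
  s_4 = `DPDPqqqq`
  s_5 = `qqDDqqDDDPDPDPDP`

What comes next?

DPDPqqqqDPDPqqqqqqDDqqDDqqDDqqDD

Applying the rule to each of the 16 symbols of qqDDqqDDDPDPDPDP gives the pieces DP DP qq qq DP DP qq qq qq DD qq DD qq DD qq DD, which concatenate to the answer.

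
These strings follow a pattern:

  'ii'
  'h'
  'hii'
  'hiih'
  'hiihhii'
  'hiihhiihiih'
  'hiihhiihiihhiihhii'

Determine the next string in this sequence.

hiihhiihiihhiihhiihiihhiihiih

This is a Fibonacci-style word recurrence s(k) = s(k−1)·s(k−2): e.g. h·ii = hii.
So term 8 is hiihhiihiihhiihhii·hiihhiihiih.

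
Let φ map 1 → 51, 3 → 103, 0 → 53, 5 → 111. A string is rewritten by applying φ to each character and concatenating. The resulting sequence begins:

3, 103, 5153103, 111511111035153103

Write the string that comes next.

Rewriting the 18 symbols of 111511111035153103 one by one yields 51 51 51 111 51 51 51 51 51 53 103 111 51 111 103 51 53 103; concatenated:

515151111515151515153103111511111035153103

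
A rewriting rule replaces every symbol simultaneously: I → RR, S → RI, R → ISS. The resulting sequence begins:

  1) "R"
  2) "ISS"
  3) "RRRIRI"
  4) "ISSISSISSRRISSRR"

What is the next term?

Rewriting the 16 symbols of ISSISSISSRRISSRR one by one yields RR RI RI RR RI RI RR RI RI ISS ISS RR RI RI ISS ISS; concatenated:

RRRIRIRRRIRIRRRIRIISSISSRRRIRIISSISS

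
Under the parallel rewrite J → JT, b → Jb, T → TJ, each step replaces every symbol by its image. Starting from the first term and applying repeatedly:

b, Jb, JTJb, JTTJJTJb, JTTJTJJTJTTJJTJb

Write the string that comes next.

JTTJTJJTTJJTJTTJJTTJTJJTJTTJJTJb

Replace each of the 16 characters of JTTJTJJTJTTJJTJb in place — JT TJ TJ JT TJ JT JT TJ JT TJ TJ JT JT TJ JT Jb — and concatenate.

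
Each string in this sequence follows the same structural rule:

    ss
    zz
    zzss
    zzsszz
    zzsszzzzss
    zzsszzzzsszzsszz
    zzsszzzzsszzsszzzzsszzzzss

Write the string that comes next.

zzsszzzzsszzsszzzzsszzzzsszzsszzzzsszzsszz

This is a Fibonacci-style word recurrence s(k) = s(k−1)·s(k−2): e.g. zz·ss = zzss.
The next term joins zzsszzzzsszzsszzzzsszzzzss and zzsszzzzsszzsszz.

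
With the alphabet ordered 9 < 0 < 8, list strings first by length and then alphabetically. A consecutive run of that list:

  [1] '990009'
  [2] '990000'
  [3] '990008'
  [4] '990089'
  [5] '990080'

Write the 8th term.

990890

Advancing 3 positions from 990080 through 990080 → 990088 → 990899 reaches term 8.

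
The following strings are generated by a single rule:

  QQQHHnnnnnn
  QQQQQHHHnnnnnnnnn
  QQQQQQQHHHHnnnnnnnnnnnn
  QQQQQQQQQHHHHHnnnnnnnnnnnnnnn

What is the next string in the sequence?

QQQQQQQQQQQHHHHHHnnnnnnnnnnnnnnnnnn

Each string has the form Q^{2n+1} H^{n+1} n^{3n+3} (n = 1, 2, …).
For the next term, n = 5, so the run lengths are 11, 6, 18.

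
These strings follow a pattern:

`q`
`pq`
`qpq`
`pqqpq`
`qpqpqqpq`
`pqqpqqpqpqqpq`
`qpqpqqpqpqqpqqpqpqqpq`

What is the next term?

pqqpqqpqpqqpqqpqpqqpqpqqpqqpqpqqpq

Each term (from the third on) is the two preceding terms concatenated in order: term 3 = q·pq = qpq.
Continuing: pqqpqqpqpqqpq · qpqpqqpqpqqpqqpqpqqpq gives term 8.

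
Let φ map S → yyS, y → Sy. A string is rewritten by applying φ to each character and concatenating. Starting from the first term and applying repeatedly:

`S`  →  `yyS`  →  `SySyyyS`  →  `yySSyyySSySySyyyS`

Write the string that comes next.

Rewriting the 17 symbols of yySSyyySSySySyyyS one by one yields Sy Sy yyS yyS Sy Sy Sy yyS yyS Sy yyS Sy yyS Sy Sy Sy yyS; concatenated:

SySyyySyySSySySyyySyySSyyySSyyySSySySyyyS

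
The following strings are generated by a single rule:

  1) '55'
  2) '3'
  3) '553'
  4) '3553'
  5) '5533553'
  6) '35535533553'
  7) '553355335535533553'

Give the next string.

35535533553553355335535533553

From term 3 onward, concatenate the second-to-last term with the last: 55·3 = 553, 3·553 = 3553, …
Continuing: 35535533553 · 553355335535533553 gives term 8.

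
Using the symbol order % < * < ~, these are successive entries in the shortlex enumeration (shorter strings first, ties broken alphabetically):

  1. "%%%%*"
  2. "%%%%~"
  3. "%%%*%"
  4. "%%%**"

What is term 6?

Continuing the enumeration 2 steps past %%%**: %%%** → %%%*~ → (answer).

%%%~%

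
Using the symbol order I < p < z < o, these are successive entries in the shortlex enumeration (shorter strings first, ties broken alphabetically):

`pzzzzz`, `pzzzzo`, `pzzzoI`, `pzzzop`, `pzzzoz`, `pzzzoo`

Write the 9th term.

pzzoIz

Continuing the enumeration 3 steps past pzzzoo: pzzzoo → pzzoII → pzzoIp → (answer).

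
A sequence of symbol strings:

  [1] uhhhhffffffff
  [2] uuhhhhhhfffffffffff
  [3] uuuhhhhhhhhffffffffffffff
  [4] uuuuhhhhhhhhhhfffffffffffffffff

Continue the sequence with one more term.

Term n consists of n-1 u's, followed by 2n h's, followed by 3n+2 f's, where the shown terms are n = 2, 3, 4, 5.
For the next term, n = 6, so the run lengths are 5, 12, 20.

uuuuuhhhhhhhhhhhhffffffffffffffffffff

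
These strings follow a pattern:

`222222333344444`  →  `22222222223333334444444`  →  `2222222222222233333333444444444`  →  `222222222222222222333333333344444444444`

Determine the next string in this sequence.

The n-th term is 4n+2 2's then 2n+2 3's then 2n+3 4's (n = 1, 2, …).
At n = 5 the blocks have lengths 22, 12, 13.

22222222222222222222223333333333334444444444444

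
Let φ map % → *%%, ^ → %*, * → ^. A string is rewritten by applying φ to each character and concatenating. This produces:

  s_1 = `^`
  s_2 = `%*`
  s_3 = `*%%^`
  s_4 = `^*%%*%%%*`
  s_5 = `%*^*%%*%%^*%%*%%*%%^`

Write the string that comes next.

*%%^%*^*%%*%%^*%%*%%%*^*%%*%%^*%%*%%^*%%*%%%*

φ(%*^*%%*%%^*%%*%%*%%^) expands symbol-by-symbol to *%% ^ %* ^ *%% *%% ^ *%% *%% %* ^ *%% *%% ^ *%% *%% ^ *%% *%% %*; joining the 20 pieces gives the next term.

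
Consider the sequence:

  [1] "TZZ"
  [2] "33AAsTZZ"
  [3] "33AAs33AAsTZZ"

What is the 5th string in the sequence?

33AAs33AAs33AAs33AAsTZZ

The strings grow by a fixed prefix 33AAs each time.
From 33AAs33AAsTZZ, 2 further steps: 33AAs33AAsTZZ → 33AAs33AAs33AAsTZZ → (answer).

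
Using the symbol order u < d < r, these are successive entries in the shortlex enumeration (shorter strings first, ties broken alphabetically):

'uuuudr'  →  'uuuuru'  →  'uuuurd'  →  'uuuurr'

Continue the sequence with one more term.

The successor of uuuurr increments the rightmost position that isn't already r and resets every position after it to u.

uuuduu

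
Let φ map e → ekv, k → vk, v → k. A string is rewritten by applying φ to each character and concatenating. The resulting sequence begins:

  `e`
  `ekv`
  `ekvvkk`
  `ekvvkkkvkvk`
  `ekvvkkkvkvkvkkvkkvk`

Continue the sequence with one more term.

ekvvkkkvkvkvkkvkkvkkvkvkkvkvkkvk

φ(ekvvkkkvkvkvkkvkkvk) expands symbol-by-symbol to ekv vk k k vk vk vk k vk k vk k vk vk k vk vk k vk; joining the 19 pieces gives the next term.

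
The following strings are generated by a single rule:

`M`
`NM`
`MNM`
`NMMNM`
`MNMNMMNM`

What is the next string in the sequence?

From term 3 onward, concatenate the second-to-last term with the last: M·NM = MNM, NM·MNM = NMMNM, …
So term 6 is NMMNM·MNMNMMNM.

NMMNMMNMNMMNM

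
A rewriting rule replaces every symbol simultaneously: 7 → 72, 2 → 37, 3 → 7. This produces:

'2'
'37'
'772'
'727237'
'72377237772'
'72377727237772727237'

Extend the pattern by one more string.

7237772727237723777272723772377237772

Applying the rule to each of the 20 symbols of 72377727237772727237 gives the pieces 72 37 7 72 72 72 37 72 37 7 72 72 72 37 72 37 72 37 7 72, which concatenate to the answer.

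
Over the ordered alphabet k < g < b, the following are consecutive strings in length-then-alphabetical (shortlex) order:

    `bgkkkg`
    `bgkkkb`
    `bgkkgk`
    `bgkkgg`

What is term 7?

Continuing the enumeration 3 steps past bgkkgg: bgkkgg → bgkkgb → bgkkbk → (answer).

bgkkbg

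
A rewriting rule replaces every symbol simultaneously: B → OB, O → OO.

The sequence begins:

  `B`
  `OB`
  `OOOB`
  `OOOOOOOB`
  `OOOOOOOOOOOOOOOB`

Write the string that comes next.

OOOOOOOOOOOOOOOOOOOOOOOOOOOOOOOB

Replace each of the 16 characters of OOOOOOOOOOOOOOOB in place — OO OO OO OO OO OO OO OO OO OO OO OO OO OO OO OB — and concatenate.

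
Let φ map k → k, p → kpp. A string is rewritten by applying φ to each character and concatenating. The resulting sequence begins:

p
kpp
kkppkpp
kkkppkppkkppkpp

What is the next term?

kkkkppkppkkppkppkkkppkppkkppkpp

Replace each of the 15 characters of kkkppkppkkppkpp in place — k k k kpp kpp k kpp kpp k k kpp kpp k kpp kpp — and concatenate.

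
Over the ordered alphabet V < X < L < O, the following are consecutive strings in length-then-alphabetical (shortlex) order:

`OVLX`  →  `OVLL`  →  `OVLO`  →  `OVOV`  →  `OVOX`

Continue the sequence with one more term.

Treat OVOX as a base-4 numeral over the given alphabet and add one, carrying through any trailing O's.

OVOL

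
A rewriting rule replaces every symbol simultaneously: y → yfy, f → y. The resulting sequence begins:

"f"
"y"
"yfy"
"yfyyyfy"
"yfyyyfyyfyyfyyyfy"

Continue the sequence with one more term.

Rewriting the 17 symbols of yfyyyfyyfyyfyyyfy one by one yields yfy y yfy yfy yfy y yfy yfy y yfy yfy y yfy yfy yfy y yfy; concatenated:

yfyyyfyyfyyfyyyfyyfyyyfyyfyyyfyyfyyfyyyfy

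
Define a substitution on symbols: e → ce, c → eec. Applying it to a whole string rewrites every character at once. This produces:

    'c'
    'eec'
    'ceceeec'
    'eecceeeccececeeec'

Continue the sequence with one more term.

Applying the rule to each of the 17 symbols of eecceeeccececeeec gives the pieces ce ce eec eec ce ce ce eec eec ce eec ce eec ce ce ce eec, which concatenate to the answer.

ceceeeceeccececeeeceecceeecceeeccececeeec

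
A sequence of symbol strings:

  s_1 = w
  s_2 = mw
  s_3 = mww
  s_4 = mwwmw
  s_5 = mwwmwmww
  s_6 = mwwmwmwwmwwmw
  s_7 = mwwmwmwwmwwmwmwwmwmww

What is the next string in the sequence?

From term 3 onward, concatenate the last term with the second-to-last: mw·w = mww, mww·mw = mwwmw, …
So term 8 is mwwmwmwwmwwmwmwwmwmww·mwwmwmwwmwwmw.

mwwmwmwwmwwmwmwwmwmwwmwwmwmwwmwwmw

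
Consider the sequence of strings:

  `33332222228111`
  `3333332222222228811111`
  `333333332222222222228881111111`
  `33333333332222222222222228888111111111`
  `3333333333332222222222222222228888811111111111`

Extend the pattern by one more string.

333333333333332222222222222222222228888881111111111111

Each string has the form 3^{2n+2} 2^{3n+3} 8^{n} 1^{2n+1} (n = 1, 2, …).
For the next term, n = 6, so the run lengths are 14, 21, 6, 13.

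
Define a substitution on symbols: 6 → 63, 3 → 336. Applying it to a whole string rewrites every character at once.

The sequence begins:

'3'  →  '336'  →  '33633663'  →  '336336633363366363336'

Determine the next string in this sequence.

Rewriting the 21 symbols of 336336633363366363336 one by one yields 336 336 63 336 336 63 63 336 336 336 63 336 336 63 63 336 63 336 336 336 63; concatenated:

3363366333633663633363363366333633663633366333633633663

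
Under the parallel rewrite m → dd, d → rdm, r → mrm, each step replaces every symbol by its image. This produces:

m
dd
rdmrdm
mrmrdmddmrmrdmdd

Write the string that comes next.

Applying the rule to each of the 16 symbols of mrmrdmddmrmrdmdd gives the pieces dd mrm dd mrm rdm dd rdm rdm dd mrm dd mrm rdm dd rdm rdm, which concatenate to the answer.

ddmrmddmrmrdmddrdmrdmddmrmddmrmrdmddrdmrdm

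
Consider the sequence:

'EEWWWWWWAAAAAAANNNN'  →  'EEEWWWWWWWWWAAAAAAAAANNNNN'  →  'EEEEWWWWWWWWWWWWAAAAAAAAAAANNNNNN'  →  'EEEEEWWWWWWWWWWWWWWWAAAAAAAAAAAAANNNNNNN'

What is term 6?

The n-th term is n E's then 3n W's then 2n+3 A's then n+2 N's, where the shown terms are n = 2, 3, 4, 5.
Setting n = 7 gives 7, 21, 17, 9 characters in each block.

EEEEEEEWWWWWWWWWWWWWWWWWWWWWAAAAAAAAAAAAAAAAANNNNNNNNN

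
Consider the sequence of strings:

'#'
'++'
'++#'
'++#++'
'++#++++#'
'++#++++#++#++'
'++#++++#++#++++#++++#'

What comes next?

++#++++#++#++++#++++#++#++++#++#++

This is a Fibonacci-style word recurrence s(k) = s(k−1)·s(k−2): e.g. ++·# = ++#.
Continuing: ++#++++#++#++++#++++# · ++#++++#++#++ gives term 8.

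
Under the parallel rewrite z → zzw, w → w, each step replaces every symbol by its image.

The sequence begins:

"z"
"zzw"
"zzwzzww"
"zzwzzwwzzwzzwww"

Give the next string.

zzwzzwwzzwzzwwwzzwzzwwzzwzzwwww

Replace each of the 15 characters of zzwzzwwzzwzzwww in place — zzw zzw w zzw zzw w w zzw zzw w zzw zzw w w w — and concatenate.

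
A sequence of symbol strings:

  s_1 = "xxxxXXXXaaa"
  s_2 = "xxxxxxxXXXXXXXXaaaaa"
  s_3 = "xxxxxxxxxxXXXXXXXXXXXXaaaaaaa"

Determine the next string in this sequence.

xxxxxxxxxxxxxXXXXXXXXXXXXXXXXaaaaaaaaa

Reading off run lengths: x runs 4, 7, 10; X runs 4, 8, 12; a runs 3, 5, 7 — each is linear in n (n = 1, 2, …).
Setting n = 4 gives 13, 16, 9 characters in each block.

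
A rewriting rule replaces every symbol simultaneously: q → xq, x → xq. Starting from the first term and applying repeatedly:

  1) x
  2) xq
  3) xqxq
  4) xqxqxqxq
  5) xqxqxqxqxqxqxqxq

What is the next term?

Rewriting the 16 symbols of xqxqxqxqxqxqxqxq one by one yields xq xq xq xq xq xq xq xq xq xq xq xq xq xq xq xq; concatenated:

xqxqxqxqxqxqxqxqxqxqxqxqxqxqxqxq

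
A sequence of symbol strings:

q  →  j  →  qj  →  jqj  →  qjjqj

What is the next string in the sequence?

From term 3 onward, concatenate the second-to-last term with the last: q·j = qj, j·qj = jqj, …
The next term joins jqj and qjjqj.

jqjqjjqj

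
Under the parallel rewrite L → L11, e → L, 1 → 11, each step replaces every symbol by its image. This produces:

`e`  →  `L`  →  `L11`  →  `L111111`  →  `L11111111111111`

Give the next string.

L111111111111111111111111111111

Applying the rule to each of the 15 symbols of L11111111111111 gives the pieces L11 11 11 11 11 11 11 11 11 11 11 11 11 11 11, which concatenate to the answer.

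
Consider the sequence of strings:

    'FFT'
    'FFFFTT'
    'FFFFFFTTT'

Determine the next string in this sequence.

FFFFFFFFTTTT

Term n consists of 2n F's, followed by n T's (n = 1, 2, …).
For the next term, n = 4, so the run lengths are 8, 4.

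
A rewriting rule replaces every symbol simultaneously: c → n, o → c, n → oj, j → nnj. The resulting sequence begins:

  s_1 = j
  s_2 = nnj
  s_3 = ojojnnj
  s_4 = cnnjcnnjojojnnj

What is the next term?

Rewriting the 15 symbols of cnnjcnnjojojnnj one by one yields n oj oj nnj n oj oj nnj c nnj c nnj oj oj nnj; concatenated:

nojojnnjnojojnnjcnnjcnnjojojnnj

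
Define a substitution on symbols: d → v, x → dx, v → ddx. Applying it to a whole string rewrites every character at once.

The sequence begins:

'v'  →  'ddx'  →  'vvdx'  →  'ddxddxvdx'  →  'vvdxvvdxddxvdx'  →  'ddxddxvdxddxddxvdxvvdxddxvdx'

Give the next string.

vvdxvvdxddxvdxvvdxvvdxddxvdxddxddxvdxvvdxddxvdx

φ(ddxddxvdxddxddxvdxvvdxddxvdx) expands symbol-by-symbol to v v dx v v dx ddx v dx v v dx v v dx ddx v dx ddx ddx v dx v v dx ddx v dx; joining the 28 pieces gives the next term.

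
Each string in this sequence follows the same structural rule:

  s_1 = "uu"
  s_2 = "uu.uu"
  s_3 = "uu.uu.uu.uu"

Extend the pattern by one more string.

s(k+1) = s(k)·.·s(k) — each term doubles the last with '.' between the halves.
One more doubling of uu.uu.uu.uu gives the answer.

uu.uu.uu.uu.uu.uu.uu.uu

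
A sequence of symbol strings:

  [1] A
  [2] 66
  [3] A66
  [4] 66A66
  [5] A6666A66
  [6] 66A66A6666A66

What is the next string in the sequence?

This is a Fibonacci-style word recurrence s(k) = s(k−2)·s(k−1): e.g. A·66 = A66.
Continuing: A6666A66 · 66A66A6666A66 gives term 7.

A6666A6666A66A6666A66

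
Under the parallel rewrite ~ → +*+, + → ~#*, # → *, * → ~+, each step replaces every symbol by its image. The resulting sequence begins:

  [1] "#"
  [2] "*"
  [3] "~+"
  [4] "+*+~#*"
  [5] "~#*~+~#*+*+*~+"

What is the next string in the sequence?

+*+*~++*+~#*+*+*~+~#*~+~#*~++*+~#*

Applying the rule to each of the 14 symbols of ~#*~+~#*+*+*~+ gives the pieces +*+ * ~+ +*+ ~#* +*+ * ~+ ~#* ~+ ~#* ~+ +*+ ~#*, which concatenate to the answer.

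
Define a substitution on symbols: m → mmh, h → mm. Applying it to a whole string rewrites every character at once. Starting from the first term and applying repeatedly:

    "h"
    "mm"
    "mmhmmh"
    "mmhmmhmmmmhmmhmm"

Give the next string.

mmhmmhmmmmhmmhmmmmhmmhmmhmmhmmmmhmmhmmmmhmmh

Applying the rule to each of the 16 symbols of mmhmmhmmmmhmmhmm gives the pieces mmh mmh mm mmh mmh mm mmh mmh mmh mmh mm mmh mmh mm mmh mmh, which concatenate to the answer.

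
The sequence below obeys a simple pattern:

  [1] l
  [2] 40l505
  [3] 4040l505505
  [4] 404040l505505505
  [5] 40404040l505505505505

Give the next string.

Each term wraps the previous one in 40 on the left and 505 on the right.
So the next term is 40·40404040l505505505505·505.

4040404040l505505505505505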